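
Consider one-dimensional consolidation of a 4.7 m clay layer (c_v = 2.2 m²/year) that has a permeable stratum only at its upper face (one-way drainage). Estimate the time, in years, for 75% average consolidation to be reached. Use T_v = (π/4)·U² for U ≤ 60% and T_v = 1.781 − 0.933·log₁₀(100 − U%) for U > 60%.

t ≈ 4.79 years

Drainage path length: H_d = H = 4.7 m (single drainage).
U > 60%: T_v = 1.781 − 0.933·log₁₀(100 − 75) = 0.47672.
t = T_v·H_d²/c_v = 0.47672×4.7²/2.2 = 4.787 years.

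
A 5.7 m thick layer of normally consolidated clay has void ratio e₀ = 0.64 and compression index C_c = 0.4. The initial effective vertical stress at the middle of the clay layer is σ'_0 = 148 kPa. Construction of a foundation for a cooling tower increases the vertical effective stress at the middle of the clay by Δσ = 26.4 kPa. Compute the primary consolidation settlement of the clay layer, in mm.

Final effective stress: σ'_f = σ'_0 + Δσ = 148 + 26.4 = 174.4 kPa.
Normally consolidated clay, so the full stress increment lies on the virgin compression line:
S_c = C_c·H/(1+e₀)·log₁₀(σ'_f/σ'_0) = 0.4×5.7/(1+0.64)×log₁₀(174.4/148)
    = 1.3902 × 0.071285 = 0.0991 m

S_c ≈ 99.1 mm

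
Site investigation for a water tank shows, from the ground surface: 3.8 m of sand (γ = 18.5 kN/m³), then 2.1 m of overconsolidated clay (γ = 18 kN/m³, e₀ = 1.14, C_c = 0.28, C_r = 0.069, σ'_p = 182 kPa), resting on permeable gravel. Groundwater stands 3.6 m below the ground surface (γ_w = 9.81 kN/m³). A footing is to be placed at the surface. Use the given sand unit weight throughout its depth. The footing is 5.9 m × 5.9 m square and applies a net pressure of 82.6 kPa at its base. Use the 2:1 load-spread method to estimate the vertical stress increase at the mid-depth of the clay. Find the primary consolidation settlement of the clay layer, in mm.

Mid-depth of clay below the ground surface: z = 3.8 + 2.1/2 = 4.85 m.
Total vertical stress at mid-clay: σ_v = 18.5×3.8 + 18×1.05 = 89.2 kPa.
Pore pressure: u = 9.81×(4.85 − 3.6) = 12.263 kPa.
Initial effective stress: σ'_0 = σ_v − u = 89.2 − 12.263 = 76.937 kPa.
Stress increase at mid-clay by the 2:1 spreading method:
Δσ = qBL/((B+z)(L+z)) = 82.6×5.9×5.9/((5.9+4.85)(5.9+4.85)) = 24.881 kPa
Final effective stress: σ'_f = 76.937 + 24.881 = 101.82 kPa.
σ'_f = 101.82 ≤ σ'_p = 182 kPa, so the clay remains overconsolidated and only the recompression index applies:
S_c = C_r·H/(1+e₀)·log₁₀(σ'_f/σ'_0) = 0.069×2.1/2.14×log₁₀(101.82/76.937)
    = 0.06771 × 0.1217 = 0.00824 m

S_c ≈ 8.24 mm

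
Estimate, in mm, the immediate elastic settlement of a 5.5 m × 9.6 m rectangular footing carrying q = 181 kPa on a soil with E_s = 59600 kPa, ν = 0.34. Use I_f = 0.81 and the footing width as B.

S_e ≈ 12 mm

Immediate (elastic) settlement: S_e = q·B·(1−ν²)/E_s · I_f.
S_e = 181 × 5.5 × (1 − 0.34²) / 59600 × 0.81
    = 181 × 5.5 × 0.8844 / 59600 × 0.81
    = 0.01197 m = 11.97 mm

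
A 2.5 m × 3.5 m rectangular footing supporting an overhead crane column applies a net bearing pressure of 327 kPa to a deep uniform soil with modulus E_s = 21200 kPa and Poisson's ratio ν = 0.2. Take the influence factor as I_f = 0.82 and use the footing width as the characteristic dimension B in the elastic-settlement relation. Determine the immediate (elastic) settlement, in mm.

Immediate (elastic) settlement: S_e = q·B·(1−ν²)/E_s · I_f.
S_e = 327 × 2.5 × (1 − 0.2²) / 21200 × 0.82
    = 327 × 2.5 × 0.96 / 21200 × 0.82
    = 0.03036 m = 30.36 mm

S_e ≈ 30.4 mm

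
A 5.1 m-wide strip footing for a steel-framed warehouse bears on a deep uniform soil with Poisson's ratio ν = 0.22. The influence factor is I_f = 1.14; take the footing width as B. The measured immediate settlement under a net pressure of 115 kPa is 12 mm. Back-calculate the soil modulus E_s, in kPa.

S_e = q·B·(1−ν²)/E_s · I_f  ⇒  E_s = q·B·(1−ν²)·I_f / S_e.
E_s = 115 × 5.1 × 0.9516 × 1.14 / 0.012 = 53020 kPa

E_s ≈ 53000 kPa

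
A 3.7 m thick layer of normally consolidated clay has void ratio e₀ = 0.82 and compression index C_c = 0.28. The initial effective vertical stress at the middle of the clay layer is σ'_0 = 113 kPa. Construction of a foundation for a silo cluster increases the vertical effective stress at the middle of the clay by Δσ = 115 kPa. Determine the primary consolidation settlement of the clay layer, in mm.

Final effective stress: σ'_f = σ'_0 + Δσ = 113 + 115 = 228 kPa.
Normally consolidated clay, so the full stress increment lies on the virgin compression line:
S_c = C_c·H/(1+e₀)·log₁₀(σ'_f/σ'_0) = 0.28×3.7/(1+0.82)×log₁₀(228/113)
    = 0.56923 × 0.30486 = 0.1735 m

S_c ≈ 174 mm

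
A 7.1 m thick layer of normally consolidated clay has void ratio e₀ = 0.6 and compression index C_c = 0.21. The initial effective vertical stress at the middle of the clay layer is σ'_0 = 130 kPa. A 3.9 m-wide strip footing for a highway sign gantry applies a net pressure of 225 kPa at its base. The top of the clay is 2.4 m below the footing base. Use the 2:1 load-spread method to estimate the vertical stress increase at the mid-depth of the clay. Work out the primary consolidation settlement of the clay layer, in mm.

Mid-depth of clay below the footing base: z = 2.4 + 7.1/2 = 5.95 m.
Stress increase at mid-clay by the 2:1 spreading method:
Δσ = qB/(B+z) = 225×3.9/(3.9+5.95) = 89.086 kPa
Final effective stress: σ'_f = σ'_0 + Δσ = 130 + 89.086 = 219.09 kPa.
Normally consolidated clay, so the full stress increment lies on the virgin compression line:
S_c = C_c·H/(1+e₀)·log₁₀(σ'_f/σ'_0) = 0.21×7.1/(1+0.6)×log₁₀(219.09/130)
    = 0.93187 × 0.22668 = 0.2112 m

S_c ≈ 211 mm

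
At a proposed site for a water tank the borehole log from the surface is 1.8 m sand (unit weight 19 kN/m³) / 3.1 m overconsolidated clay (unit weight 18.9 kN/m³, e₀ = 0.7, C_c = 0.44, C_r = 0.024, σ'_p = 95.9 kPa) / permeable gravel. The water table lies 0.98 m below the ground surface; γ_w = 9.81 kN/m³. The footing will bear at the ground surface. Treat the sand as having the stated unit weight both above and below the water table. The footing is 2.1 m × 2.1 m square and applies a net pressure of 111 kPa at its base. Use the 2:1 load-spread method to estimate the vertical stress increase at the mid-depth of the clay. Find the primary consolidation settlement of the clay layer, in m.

Mid-depth of clay below the ground surface: z = 1.8 + 3.1/2 = 3.35 m.
Total vertical stress at mid-clay: σ_v = 19×1.8 + 18.9×1.55 = 63.495 kPa.
Pore pressure: u = 9.81×(3.35 − 0.98) = 23.25 kPa.
Initial effective stress: σ'_0 = σ_v − u = 63.495 − 23.25 = 40.245 kPa.
Stress increase at mid-clay by the 2:1 spreading method:
Δσ = qBL/((B+z)(L+z)) = 111×2.1×2.1/((2.1+3.35)(2.1+3.35)) = 16.48 kPa
Final effective stress: σ'_f = 40.245 + 16.48 = 56.725 kPa.
σ'_f = 56.725 ≤ σ'_p = 95.9 kPa, so the clay remains overconsolidated and only the recompression index applies:
S_c = C_r·H/(1+e₀)·log₁₀(σ'_f/σ'_0) = 0.024×3.1/1.7×log₁₀(56.725/40.245)
    = 0.043764 × 0.14906 = 0.006523 m

S_c ≈ 0.00652 m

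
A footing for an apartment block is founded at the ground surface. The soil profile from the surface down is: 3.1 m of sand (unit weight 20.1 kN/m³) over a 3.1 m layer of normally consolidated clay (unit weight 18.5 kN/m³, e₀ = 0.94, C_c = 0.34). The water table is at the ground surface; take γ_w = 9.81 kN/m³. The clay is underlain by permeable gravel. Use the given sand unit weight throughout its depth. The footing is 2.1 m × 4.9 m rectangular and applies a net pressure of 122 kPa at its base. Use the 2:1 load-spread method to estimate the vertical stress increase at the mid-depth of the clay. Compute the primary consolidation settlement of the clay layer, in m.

S_c ≈ 0.0843 m

Mid-depth of clay below the ground surface: z = 3.1 + 3.1/2 = 4.65 m.
Total vertical stress at mid-clay: σ_v = 20.1×3.1 + 18.5×1.55 = 90.985 kPa.
Pore pressure: u = 9.81×(4.65 − 0) = 45.617 kPa.
Initial effective stress: σ'_0 = σ_v − u = 90.985 − 45.617 = 45.368 kPa.
Stress increase at mid-clay by the 2:1 spreading method:
Δσ = qBL/((B+z)(L+z)) = 122×2.1×4.9/((2.1+4.65)(4.9+4.65)) = 19.475 kPa
Final effective stress: σ'_f = σ'_0 + Δσ = 45.368 + 19.475 = 64.843 kPa.
Normally consolidated clay, so the full stress increment lies on the virgin compression line:
S_c = C_c·H/(1+e₀)·log₁₀(σ'_f/σ'_0) = 0.34×3.1/(1+0.94)×log₁₀(64.843/45.368)
    = 0.5433 × 0.15511 = 0.08427 m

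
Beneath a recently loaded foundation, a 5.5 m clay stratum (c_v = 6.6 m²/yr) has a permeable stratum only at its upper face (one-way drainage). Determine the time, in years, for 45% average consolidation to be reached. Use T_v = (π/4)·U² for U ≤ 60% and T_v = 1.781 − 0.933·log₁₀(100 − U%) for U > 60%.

t ≈ 0.729 years

Drainage path length: H_d = H = 5.5 m (single drainage).
U ≤ 60%: T_v = (π/4)·U² = (π/4)×0.45² = 0.15904.
t = T_v·H_d²/c_v = 0.15904×5.5²/6.6 = 0.7289 years.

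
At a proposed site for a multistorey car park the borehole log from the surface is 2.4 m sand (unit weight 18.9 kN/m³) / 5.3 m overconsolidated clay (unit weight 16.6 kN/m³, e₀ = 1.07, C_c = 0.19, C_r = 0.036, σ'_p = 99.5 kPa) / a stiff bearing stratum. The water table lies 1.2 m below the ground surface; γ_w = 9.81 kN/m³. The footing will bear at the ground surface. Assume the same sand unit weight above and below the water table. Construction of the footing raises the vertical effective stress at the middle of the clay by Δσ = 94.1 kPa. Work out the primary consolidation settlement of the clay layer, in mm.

Mid-depth of clay below the ground surface: z = 2.4 + 5.3/2 = 5.05 m.
Total vertical stress at mid-clay: σ_v = 18.9×2.4 + 16.6×2.65 = 89.35 kPa.
Pore pressure: u = 9.81×(5.05 − 1.2) = 37.769 kPa.
Initial effective stress: σ'_0 = σ_v − u = 89.35 − 37.769 = 51.581 kPa.
Final effective stress: σ'_f = 51.581 + 94.1 = 145.68 kPa.
σ'_f = 145.68 > σ'_p = 99.5 kPa, so the stress path crosses the preconsolidation pressure — recompression up to σ'_p, then virgin compression beyond:
S_c = H/(1+e₀)·[C_r·log₁₀(σ'_p/σ'_0) + C_c·log₁₀(σ'_f/σ'_p)]
    = 5.3/2.07 × [0.036×log₁₀(99.5/51.581) + 0.19×log₁₀(145.68/99.5)]
    = 2.5604 × [0.010272 + 0.03146] = 0.1069 m

S_c ≈ 107 mm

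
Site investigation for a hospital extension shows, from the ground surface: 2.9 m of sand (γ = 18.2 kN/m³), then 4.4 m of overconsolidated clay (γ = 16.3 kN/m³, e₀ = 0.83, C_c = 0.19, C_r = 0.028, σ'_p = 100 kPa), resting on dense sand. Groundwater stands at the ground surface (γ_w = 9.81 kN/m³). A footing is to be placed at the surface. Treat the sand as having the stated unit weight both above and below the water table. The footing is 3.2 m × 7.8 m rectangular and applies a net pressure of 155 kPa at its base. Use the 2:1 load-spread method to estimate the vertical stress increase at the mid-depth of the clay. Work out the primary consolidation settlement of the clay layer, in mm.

Mid-depth of clay below the ground surface: z = 2.9 + 4.4/2 = 5.1 m.
Total vertical stress at mid-clay: σ_v = 18.2×2.9 + 16.3×2.2 = 88.64 kPa.
Pore pressure: u = 9.81×(5.1 − 0) = 50.031 kPa.
Initial effective stress: σ'_0 = σ_v − u = 88.64 − 50.031 = 38.609 kPa.
Stress increase at mid-clay by the 2:1 spreading method:
Δσ = qBL/((B+z)(L+z)) = 155×3.2×7.8/((3.2+5.1)(7.8+5.1)) = 36.133 kPa
Final effective stress: σ'_f = 38.609 + 36.133 = 74.742 kPa.
σ'_f = 74.742 ≤ σ'_p = 100 kPa, so the clay remains overconsolidated and only the recompression index applies:
S_c = C_r·H/(1+e₀)·log₁₀(σ'_f/σ'_0) = 0.028×4.4/1.83×log₁₀(74.742/38.609)
    = 0.067323 × 0.28688 = 0.01931 m

S_c ≈ 19.3 mm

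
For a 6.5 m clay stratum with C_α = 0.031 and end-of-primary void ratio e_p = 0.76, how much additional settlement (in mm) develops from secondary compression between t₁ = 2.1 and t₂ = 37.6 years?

Secondary compression: S_s = C_α·H/(1+e_p)·log₁₀(t₂/t₁)
S_s = 0.031×6.5/(1+0.76)×log₁₀(37.6/2.1)
    = 0.1145 × 1.253 = 0.1435 m

S_s ≈ 143 mm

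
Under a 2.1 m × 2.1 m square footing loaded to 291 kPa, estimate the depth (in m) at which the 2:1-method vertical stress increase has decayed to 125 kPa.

2:1 spreading — at depth z the loaded area has grown by z in each plan dimension:
qB²/(B+z)² = Δσ_z ⇒ z = B(√(q/Δσ_z) − 1) = 2.1×(√(291/125) − 1) = 1.104 m

z ≈ 1.1 m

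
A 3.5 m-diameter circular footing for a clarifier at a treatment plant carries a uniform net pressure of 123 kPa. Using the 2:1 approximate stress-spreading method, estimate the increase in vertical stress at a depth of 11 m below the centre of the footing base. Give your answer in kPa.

By the 2:1 method the load spreads at 1 horizontal : 2 vertical, so at depth z the loaded area has grown by z in each plan dimension:
Δσ ≈ qD²/(D+z)² = 123×3.5²/(3.5+11)² = 7.1665 kPa

Δσ_z ≈ 7.17 kPa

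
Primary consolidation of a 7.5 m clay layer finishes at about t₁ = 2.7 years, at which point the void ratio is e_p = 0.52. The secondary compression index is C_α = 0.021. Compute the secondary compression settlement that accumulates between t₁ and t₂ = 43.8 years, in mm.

Secondary compression: S_s = C_α·H/(1+e_p)·log₁₀(t₂/t₁)
S_s = 0.021×7.5/(1+0.52)×log₁₀(43.8/2.7)
    = 0.1036 × 1.21 = 0.1254 m

S_s ≈ 125 mm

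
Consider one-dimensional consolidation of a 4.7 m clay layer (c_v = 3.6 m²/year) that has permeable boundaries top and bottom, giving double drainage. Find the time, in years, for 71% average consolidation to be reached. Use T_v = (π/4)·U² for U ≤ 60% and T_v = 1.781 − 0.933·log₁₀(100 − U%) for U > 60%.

Drainage path length: H_d = H/2 = 2.35 m (double drainage).
U > 60%: T_v = 1.781 − 0.933·log₁₀(100 − 71) = 0.41658.
t = T_v·H_d²/c_v = 0.41658×2.35²/3.6 = 0.639 years.

t ≈ 0.639 years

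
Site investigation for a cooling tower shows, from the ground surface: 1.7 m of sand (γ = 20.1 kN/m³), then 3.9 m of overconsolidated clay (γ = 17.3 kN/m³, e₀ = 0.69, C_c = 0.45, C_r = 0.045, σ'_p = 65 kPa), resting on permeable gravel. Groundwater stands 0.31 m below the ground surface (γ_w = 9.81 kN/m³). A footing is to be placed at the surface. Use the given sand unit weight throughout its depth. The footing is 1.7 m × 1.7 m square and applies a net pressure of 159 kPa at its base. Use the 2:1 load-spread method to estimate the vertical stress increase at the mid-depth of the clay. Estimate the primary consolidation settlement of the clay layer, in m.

Mid-depth of clay below the ground surface: z = 1.7 + 3.9/2 = 3.65 m.
Total vertical stress at mid-clay: σ_v = 20.1×1.7 + 17.3×1.95 = 67.905 kPa.
Pore pressure: u = 9.81×(3.65 − 0.31) = 32.765 kPa.
Initial effective stress: σ'_0 = σ_v − u = 67.905 − 32.765 = 35.14 kPa.
Stress increase at mid-clay by the 2:1 spreading method:
Δσ = qBL/((B+z)(L+z)) = 159×1.7×1.7/((1.7+3.65)(1.7+3.65)) = 16.054 kPa
Final effective stress: σ'_f = 35.14 + 16.054 = 51.194 kPa.
σ'_f = 51.194 ≤ σ'_p = 65 kPa, so the clay remains overconsolidated and only the recompression index applies:
S_c = C_r·H/(1+e₀)·log₁₀(σ'_f/σ'_0) = 0.045×3.9/1.69×log₁₀(51.194/35.14)
    = 0.10385 × 0.16342 = 0.01697 m

S_c ≈ 0.017 m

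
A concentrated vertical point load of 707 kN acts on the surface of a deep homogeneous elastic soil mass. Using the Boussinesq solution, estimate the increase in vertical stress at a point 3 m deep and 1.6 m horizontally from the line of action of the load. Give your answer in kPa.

Δσ_z ≈ 20.1 kPa

Boussinesq vertical stress below a point load on an elastic half-space:
Δσ_z = 3P/(2πz²) · [1 + (r/z)²]^(−5/2)
r/z = 1.6/3 = 0.53333; [1+(r/z)²]^(−5/2) = 0.53482.
Δσ_z = 3×707/(2π×3²) × 0.53482 = 37.508 × 0.53482 = 20.06 kPa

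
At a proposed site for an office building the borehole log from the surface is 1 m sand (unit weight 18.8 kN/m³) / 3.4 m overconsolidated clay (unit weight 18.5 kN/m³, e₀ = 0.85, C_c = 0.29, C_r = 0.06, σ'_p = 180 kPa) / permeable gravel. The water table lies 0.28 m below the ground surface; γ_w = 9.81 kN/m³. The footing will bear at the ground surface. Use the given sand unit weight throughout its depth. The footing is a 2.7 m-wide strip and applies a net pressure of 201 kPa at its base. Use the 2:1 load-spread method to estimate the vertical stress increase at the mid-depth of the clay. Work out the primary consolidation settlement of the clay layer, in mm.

Mid-depth of clay below the ground surface: z = 1 + 3.4/2 = 2.7 m.
Total vertical stress at mid-clay: σ_v = 18.8×1 + 18.5×1.7 = 50.25 kPa.
Pore pressure: u = 9.81×(2.7 − 0.28) = 23.74 kPa.
Initial effective stress: σ'_0 = σ_v − u = 50.25 − 23.74 = 26.51 kPa.
Stress increase at mid-clay by the 2:1 spreading method:
Δσ = qB/(B+z) = 201×2.7/(2.7+2.7) = 100.5 kPa
Final effective stress: σ'_f = 26.51 + 100.5 = 127.01 kPa.
σ'_f = 127.01 ≤ σ'_p = 180 kPa, so the clay remains overconsolidated and only the recompression index applies:
S_c = C_r·H/(1+e₀)·log₁₀(σ'_f/σ'_0) = 0.06×3.4/1.85×log₁₀(127.01/26.51)
    = 0.11027 × 0.68043 = 0.07503 m

S_c ≈ 75 mm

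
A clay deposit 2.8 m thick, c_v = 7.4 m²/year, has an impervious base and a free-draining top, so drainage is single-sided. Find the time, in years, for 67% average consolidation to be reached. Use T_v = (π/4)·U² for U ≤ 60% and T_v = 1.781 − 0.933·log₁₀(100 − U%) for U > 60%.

t ≈ 0.386 years

Drainage path length: H_d = H = 2.8 m (single drainage).
U > 60%: T_v = 1.781 − 0.933·log₁₀(100 − 67) = 0.36423.
t = T_v·H_d²/c_v = 0.36423×2.8²/7.4 = 0.3859 years.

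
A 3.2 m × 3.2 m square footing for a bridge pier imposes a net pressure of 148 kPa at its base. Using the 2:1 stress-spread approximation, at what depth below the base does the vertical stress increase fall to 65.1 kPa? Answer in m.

2:1 spreading — at depth z the loaded area has grown by z in each plan dimension:
qB²/(B+z)² = Δσ_z ⇒ z = B(√(q/Δσ_z) − 1) = 3.2×(√(148/65.1) − 1) = 1.625 m

z ≈ 1.62 m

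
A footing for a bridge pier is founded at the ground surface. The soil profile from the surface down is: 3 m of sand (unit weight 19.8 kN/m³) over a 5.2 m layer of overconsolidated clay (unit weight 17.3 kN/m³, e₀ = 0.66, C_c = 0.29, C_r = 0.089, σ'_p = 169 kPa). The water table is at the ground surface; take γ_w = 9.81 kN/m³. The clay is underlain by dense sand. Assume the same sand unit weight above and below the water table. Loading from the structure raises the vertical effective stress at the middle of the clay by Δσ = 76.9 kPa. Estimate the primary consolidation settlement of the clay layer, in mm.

Mid-depth of clay below the ground surface: z = 3 + 5.2/2 = 5.6 m.
Total vertical stress at mid-clay: σ_v = 19.8×3 + 17.3×2.6 = 104.38 kPa.
Pore pressure: u = 9.81×(5.6 − 0) = 54.936 kPa.
Initial effective stress: σ'_0 = σ_v − u = 104.38 − 54.936 = 49.444 kPa.
Final effective stress: σ'_f = 49.444 + 76.9 = 126.34 kPa.
σ'_f = 126.34 ≤ σ'_p = 169 kPa, so the clay remains overconsolidated and only the recompression index applies:
S_c = C_r·H/(1+e₀)·log₁₀(σ'_f/σ'_0) = 0.089×5.2/1.66×log₁₀(126.34/49.444)
    = 0.27879 × 0.40743 = 0.1136 m

S_c ≈ 114 mm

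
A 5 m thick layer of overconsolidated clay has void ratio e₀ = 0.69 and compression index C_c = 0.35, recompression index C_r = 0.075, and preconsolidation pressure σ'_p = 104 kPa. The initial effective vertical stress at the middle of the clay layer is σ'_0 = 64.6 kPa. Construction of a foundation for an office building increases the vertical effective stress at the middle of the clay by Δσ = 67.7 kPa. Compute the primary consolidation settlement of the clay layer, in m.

S_c ≈ 0.154 m

Final effective stress: σ'_f = 64.6 + 67.7 = 132.3 kPa.
σ'_f = 132.3 > σ'_p = 104 kPa, so the stress path crosses the preconsolidation pressure — recompression up to σ'_p, then virgin compression beyond:
S_c = H/(1+e₀)·[C_r·log₁₀(σ'_p/σ'_0) + C_c·log₁₀(σ'_f/σ'_p)]
    = 5/1.69 × [0.075×log₁₀(104/64.6) + 0.35×log₁₀(132.3/104)]
    = 2.9586 × [0.01551 + 0.036584] = 0.1541 m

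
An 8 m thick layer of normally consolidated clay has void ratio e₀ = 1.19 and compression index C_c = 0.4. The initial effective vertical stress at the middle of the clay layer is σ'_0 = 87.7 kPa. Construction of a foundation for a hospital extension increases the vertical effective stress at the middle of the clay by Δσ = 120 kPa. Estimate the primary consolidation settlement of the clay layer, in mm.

Final effective stress: σ'_f = σ'_0 + Δσ = 87.7 + 120 = 207.7 kPa.
Normally consolidated clay, so the full stress increment lies on the virgin compression line:
S_c = C_c·H/(1+e₀)·log₁₀(σ'_f/σ'_0) = 0.4×8/(1+1.19)×log₁₀(207.7/87.7)
    = 1.4612 × 0.37444 = 0.5471 m

S_c ≈ 547 mm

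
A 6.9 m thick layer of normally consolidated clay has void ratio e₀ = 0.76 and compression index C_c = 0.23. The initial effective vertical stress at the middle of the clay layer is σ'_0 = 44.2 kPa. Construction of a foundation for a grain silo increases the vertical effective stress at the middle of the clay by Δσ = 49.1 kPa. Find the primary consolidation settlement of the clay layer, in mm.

S_c ≈ 293 mm

Final effective stress: σ'_f = σ'_0 + Δσ = 44.2 + 49.1 = 93.3 kPa.
Normally consolidated clay, so the full stress increment lies on the virgin compression line:
S_c = C_c·H/(1+e₀)·log₁₀(σ'_f/σ'_0) = 0.23×6.9/(1+0.76)×log₁₀(93.3/44.2)
    = 0.9017 × 0.32446 = 0.2926 m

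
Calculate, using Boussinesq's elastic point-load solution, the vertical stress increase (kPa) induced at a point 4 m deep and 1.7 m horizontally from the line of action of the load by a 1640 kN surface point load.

Δσ_z ≈ 32.3 kPa

Boussinesq vertical stress below a point load on an elastic half-space:
Δσ_z = 3P/(2πz²) · [1 + (r/z)²]^(−5/2)
r/z = 1.7/4 = 0.425; [1+(r/z)²]^(−5/2) = 0.66027.
Δσ_z = 3×1640/(2π×4²) × 0.66027 = 48.94 × 0.66027 = 32.31 kPa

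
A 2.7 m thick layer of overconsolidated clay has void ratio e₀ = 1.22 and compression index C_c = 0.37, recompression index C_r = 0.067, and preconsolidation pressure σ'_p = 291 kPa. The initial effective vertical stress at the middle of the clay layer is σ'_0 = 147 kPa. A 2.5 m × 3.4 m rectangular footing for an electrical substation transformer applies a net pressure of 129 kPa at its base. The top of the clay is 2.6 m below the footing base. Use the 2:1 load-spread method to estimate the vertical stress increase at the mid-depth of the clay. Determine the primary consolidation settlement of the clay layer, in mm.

S_c ≈ 5.17 mm

Mid-depth of clay below the footing base: z = 2.6 + 2.7/2 = 3.95 m.
Stress increase at mid-clay by the 2:1 spreading method:
Δσ = qBL/((B+z)(L+z)) = 129×2.5×3.4/((2.5+3.95)(3.4+3.95)) = 23.129 kPa
Final effective stress: σ'_f = 147 + 23.129 = 170.13 kPa.
σ'_f = 170.13 ≤ σ'_p = 291 kPa, so the clay remains overconsolidated and only the recompression index applies:
S_c = C_r·H/(1+e₀)·log₁₀(σ'_f/σ'_0) = 0.067×2.7/2.22×log₁₀(170.13/147)
    = 0.081485 × 0.063464 = 0.005171 m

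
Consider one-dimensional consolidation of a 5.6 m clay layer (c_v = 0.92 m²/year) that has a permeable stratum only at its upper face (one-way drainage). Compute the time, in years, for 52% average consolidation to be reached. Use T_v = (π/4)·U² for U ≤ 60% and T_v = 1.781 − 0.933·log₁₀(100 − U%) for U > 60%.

Drainage path length: H_d = H = 5.6 m (single drainage).
U ≤ 60%: T_v = (π/4)·U² = (π/4)×0.52² = 0.21237.
t = T_v·H_d²/c_v = 0.21237×5.6²/0.92 = 7.239 years.

t ≈ 7.24 years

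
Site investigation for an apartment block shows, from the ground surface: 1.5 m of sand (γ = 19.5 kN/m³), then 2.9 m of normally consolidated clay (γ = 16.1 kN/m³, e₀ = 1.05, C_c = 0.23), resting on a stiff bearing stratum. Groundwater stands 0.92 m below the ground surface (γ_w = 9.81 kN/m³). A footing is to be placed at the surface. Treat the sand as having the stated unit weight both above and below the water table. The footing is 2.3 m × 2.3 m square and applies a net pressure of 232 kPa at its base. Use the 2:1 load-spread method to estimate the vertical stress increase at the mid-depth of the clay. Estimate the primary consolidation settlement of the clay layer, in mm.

S_c ≈ 121 mm

Mid-depth of clay below the ground surface: z = 1.5 + 2.9/2 = 2.95 m.
Total vertical stress at mid-clay: σ_v = 19.5×1.5 + 16.1×1.45 = 52.595 kPa.
Pore pressure: u = 9.81×(2.95 − 0.92) = 19.914 kPa.
Initial effective stress: σ'_0 = σ_v − u = 52.595 − 19.914 = 32.681 kPa.
Stress increase at mid-clay by the 2:1 spreading method:
Δσ = qBL/((B+z)(L+z)) = 232×2.3×2.3/((2.3+2.95)(2.3+2.95)) = 44.527 kPa
Final effective stress: σ'_f = σ'_0 + Δσ = 32.681 + 44.527 = 77.208 kPa.
Normally consolidated clay, so the full stress increment lies on the virgin compression line:
S_c = C_c·H/(1+e₀)·log₁₀(σ'_f/σ'_0) = 0.23×2.9/(1+1.05)×log₁₀(77.208/32.681)
    = 0.32537 × 0.37337 = 0.1215 m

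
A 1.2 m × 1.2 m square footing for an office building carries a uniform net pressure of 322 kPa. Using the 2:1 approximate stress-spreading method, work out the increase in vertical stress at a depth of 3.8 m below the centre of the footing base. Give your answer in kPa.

Δσ_z ≈ 18.5 kPa

By the 2:1 method the load spreads at 1 horizontal : 2 vertical, so at depth z the loaded area has grown by z in each plan dimension:
Δσ = qBL/((B+z)(L+z)) = 322×1.2×1.2/((1.2+3.8)(1.2+3.8)) = 18.547 kPa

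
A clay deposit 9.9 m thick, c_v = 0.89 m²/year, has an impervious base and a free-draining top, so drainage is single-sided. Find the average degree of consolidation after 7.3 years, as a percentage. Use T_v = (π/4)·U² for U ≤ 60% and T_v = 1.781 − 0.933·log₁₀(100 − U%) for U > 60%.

U ≈ 29.1 %

Drainage path length: H_d = H = 9.9 m (single drainage).
T_v = c_v·t/H_d² = 0.89×7.3/9.9² = 0.066289.
T_v = 0.066289 corresponds to the U ≤ 60% branch:
U = √(4T_v/π) = 0.2905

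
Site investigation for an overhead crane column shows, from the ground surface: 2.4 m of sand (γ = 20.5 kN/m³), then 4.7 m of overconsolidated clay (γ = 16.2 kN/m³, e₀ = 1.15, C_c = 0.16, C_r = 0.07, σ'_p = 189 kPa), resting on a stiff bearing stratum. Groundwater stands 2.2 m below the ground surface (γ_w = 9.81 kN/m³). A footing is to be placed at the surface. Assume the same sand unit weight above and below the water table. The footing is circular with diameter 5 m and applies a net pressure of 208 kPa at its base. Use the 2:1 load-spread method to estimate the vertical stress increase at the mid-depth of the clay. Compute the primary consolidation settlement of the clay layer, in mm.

Mid-depth of clay below the ground surface: z = 2.4 + 4.7/2 = 4.75 m.
Total vertical stress at mid-clay: σ_v = 20.5×2.4 + 16.2×2.35 = 87.27 kPa.
Pore pressure: u = 9.81×(4.75 − 2.2) = 25.015 kPa.
Initial effective stress: σ'_0 = σ_v − u = 87.27 − 25.015 = 62.255 kPa.
Stress increase at mid-clay by the 2:1 spreading method:
Δσ ≈ qD²/(D+z)² = 208×5²/(5+4.75)² = 54.701 kPa
Final effective stress: σ'_f = 62.255 + 54.701 = 116.96 kPa.
σ'_f = 116.96 ≤ σ'_p = 189 kPa, so the clay remains overconsolidated and only the recompression index applies:
S_c = C_r·H/(1+e₀)·log₁₀(σ'_f/σ'_0) = 0.07×4.7/2.15×log₁₀(116.96/62.255)
    = 0.15302 × 0.27386 = 0.04191 m

S_c ≈ 41.9 mm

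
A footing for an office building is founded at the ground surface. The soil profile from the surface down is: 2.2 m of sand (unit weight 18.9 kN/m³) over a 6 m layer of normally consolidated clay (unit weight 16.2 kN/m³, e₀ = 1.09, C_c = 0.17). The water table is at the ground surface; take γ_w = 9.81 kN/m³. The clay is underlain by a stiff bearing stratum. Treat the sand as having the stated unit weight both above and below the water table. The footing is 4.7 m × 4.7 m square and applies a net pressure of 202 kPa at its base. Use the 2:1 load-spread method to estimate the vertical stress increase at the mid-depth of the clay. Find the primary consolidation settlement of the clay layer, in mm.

Mid-depth of clay below the ground surface: z = 2.2 + 6/2 = 5.2 m.
Total vertical stress at mid-clay: σ_v = 18.9×2.2 + 16.2×3 = 90.18 kPa.
Pore pressure: u = 9.81×(5.2 − 0) = 51.012 kPa.
Initial effective stress: σ'_0 = σ_v − u = 90.18 − 51.012 = 39.168 kPa.
Stress increase at mid-clay by the 2:1 spreading method:
Δσ = qBL/((B+z)(L+z)) = 202×4.7×4.7/((4.7+5.2)(4.7+5.2)) = 45.528 kPa
Final effective stress: σ'_f = σ'_0 + Δσ = 39.168 + 45.528 = 84.696 kPa.
Normally consolidated clay, so the full stress increment lies on the virgin compression line:
S_c = C_c·H/(1+e₀)·log₁₀(σ'_f/σ'_0) = 0.17×6/(1+1.09)×log₁₀(84.696/39.168)
    = 0.48804 × 0.33493 = 0.1635 m

S_c ≈ 163 mm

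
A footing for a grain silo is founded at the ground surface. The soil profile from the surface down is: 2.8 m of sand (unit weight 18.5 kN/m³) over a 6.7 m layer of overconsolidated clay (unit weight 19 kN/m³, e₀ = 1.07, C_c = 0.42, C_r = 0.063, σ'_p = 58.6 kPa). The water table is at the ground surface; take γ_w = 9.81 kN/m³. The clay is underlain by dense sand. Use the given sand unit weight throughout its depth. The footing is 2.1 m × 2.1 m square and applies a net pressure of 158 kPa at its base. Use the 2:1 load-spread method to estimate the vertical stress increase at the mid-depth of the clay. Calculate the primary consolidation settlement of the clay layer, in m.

Mid-depth of clay below the ground surface: z = 2.8 + 6.7/2 = 6.15 m.
Total vertical stress at mid-clay: σ_v = 18.5×2.8 + 19×3.35 = 115.45 kPa.
Pore pressure: u = 9.81×(6.15 − 0) = 60.332 kPa.
Initial effective stress: σ'_0 = σ_v − u = 115.45 − 60.332 = 55.118 kPa.
Stress increase at mid-clay by the 2:1 spreading method:
Δσ = qBL/((B+z)(L+z)) = 158×2.1×2.1/((2.1+6.15)(2.1+6.15)) = 10.237 kPa
Final effective stress: σ'_f = 55.118 + 10.237 = 65.355 kPa.
σ'_f = 65.355 > σ'_p = 58.6 kPa, so the stress path crosses the preconsolidation pressure — recompression up to σ'_p, then virgin compression beyond:
S_c = H/(1+e₀)·[C_r·log₁₀(σ'_p/σ'_0) + C_c·log₁₀(σ'_f/σ'_p)]
    = 6.7/2.07 × [0.063×log₁₀(58.6/55.118) + 0.42×log₁₀(65.355/58.6)]
    = 3.2367 × [0.0016761 + 0.0199] = 0.06984 m

S_c ≈ 0.0698 m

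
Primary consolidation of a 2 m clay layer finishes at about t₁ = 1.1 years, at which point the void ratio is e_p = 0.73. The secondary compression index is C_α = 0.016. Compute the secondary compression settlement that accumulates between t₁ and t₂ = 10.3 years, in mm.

S_s ≈ 18 mm

Secondary compression: S_s = C_α·H/(1+e_p)·log₁₀(t₂/t₁)
S_s = 0.016×2/(1+0.73)×log₁₀(10.3/1.1)
    = 0.0185 × 0.9714 = 0.01797 m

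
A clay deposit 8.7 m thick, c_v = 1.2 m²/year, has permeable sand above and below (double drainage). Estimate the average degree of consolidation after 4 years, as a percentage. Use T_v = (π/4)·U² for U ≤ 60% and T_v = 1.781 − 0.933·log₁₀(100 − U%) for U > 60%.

Drainage path length: H_d = H/2 = 4.35 m (double drainage).
T_v = c_v·t/H_d² = 1.2×4/4.35² = 0.25367.
T_v = 0.25367 corresponds to the U ≤ 60% branch:
U = √(4T_v/π) = 0.5683

U ≈ 56.8 %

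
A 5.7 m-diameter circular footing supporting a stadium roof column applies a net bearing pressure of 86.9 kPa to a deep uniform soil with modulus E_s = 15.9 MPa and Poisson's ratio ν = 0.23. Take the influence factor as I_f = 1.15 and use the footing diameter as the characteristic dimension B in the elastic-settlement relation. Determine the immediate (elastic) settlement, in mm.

S_e ≈ 33.9 mm

Immediate (elastic) settlement: S_e = q·B·(1−ν²)/E_s · I_f.
E_s = 15.9 MPa = 15900 kPa.
S_e = 86.9 × 5.7 × (1 − 0.23²) / 15900 × 1.15
    = 86.9 × 5.7 × 0.9471 / 15900 × 1.15
    = 0.03393 m = 33.93 mm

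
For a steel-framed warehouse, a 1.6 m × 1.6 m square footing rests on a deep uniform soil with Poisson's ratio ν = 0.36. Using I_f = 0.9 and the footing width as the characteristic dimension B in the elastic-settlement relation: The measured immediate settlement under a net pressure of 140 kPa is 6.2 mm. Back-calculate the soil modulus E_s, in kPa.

S_e = q·B·(1−ν²)/E_s · I_f  ⇒  E_s = q·B·(1−ν²)·I_f / S_e.
E_s = 140 × 1.6 × 0.8704 × 0.9 / 0.0062 = 28300 kPa

E_s ≈ 28300 kPa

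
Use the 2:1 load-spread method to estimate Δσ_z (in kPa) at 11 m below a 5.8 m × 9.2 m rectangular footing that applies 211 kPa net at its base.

By the 2:1 method the load spreads at 1 horizontal : 2 vertical, so at depth z the loaded area has grown by z in each plan dimension:
Δσ = qBL/((B+z)(L+z)) = 211×5.8×9.2/((5.8+11)(9.2+11)) = 33.177 kPa

Δσ_z ≈ 33.2 kPa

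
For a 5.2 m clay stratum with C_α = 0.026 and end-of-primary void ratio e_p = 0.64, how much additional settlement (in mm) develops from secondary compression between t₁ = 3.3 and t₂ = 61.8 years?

S_s ≈ 105 mm

Secondary compression: S_s = C_α·H/(1+e_p)·log₁₀(t₂/t₁)
S_s = 0.026×5.2/(1+0.64)×log₁₀(61.8/3.3)
    = 0.08244 × 1.272 = 0.1049 m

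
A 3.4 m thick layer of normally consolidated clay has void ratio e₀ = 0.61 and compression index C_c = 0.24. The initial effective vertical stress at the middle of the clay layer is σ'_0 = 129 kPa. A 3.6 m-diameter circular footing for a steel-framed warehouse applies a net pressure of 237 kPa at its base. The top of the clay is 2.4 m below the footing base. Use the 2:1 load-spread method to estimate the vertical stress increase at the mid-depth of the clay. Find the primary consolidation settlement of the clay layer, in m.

S_c ≈ 0.0743 m

Mid-depth of clay below the footing base: z = 2.4 + 3.4/2 = 4.1 m.
Stress increase at mid-clay by the 2:1 spreading method:
Δσ ≈ qD²/(D+z)² = 237×3.6²/(3.6+4.1)² = 51.805 kPa
Final effective stress: σ'_f = σ'_0 + Δσ = 129 + 51.805 = 180.81 kPa.
Normally consolidated clay, so the full stress increment lies on the virgin compression line:
S_c = C_c·H/(1+e₀)·log₁₀(σ'_f/σ'_0) = 0.24×3.4/(1+0.61)×log₁₀(180.81/129)
    = 0.50683 × 0.14663 = 0.07432 m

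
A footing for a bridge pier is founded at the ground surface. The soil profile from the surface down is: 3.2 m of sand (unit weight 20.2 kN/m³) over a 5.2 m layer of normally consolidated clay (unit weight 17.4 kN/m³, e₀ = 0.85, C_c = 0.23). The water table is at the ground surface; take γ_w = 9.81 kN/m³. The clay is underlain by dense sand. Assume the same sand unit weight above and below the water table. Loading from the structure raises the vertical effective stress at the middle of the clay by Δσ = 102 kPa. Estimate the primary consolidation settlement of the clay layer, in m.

Mid-depth of clay below the ground surface: z = 3.2 + 5.2/2 = 5.8 m.
Total vertical stress at mid-clay: σ_v = 20.2×3.2 + 17.4×2.6 = 109.88 kPa.
Pore pressure: u = 9.81×(5.8 − 0) = 56.898 kPa.
Initial effective stress: σ'_0 = σ_v − u = 109.88 − 56.898 = 52.982 kPa.
Final effective stress: σ'_f = σ'_0 + Δσ = 52.982 + 102 = 154.98 kPa.
Normally consolidated clay, so the full stress increment lies on the virgin compression line:
S_c = C_c·H/(1+e₀)·log₁₀(σ'_f/σ'_0) = 0.23×5.2/(1+0.85)×log₁₀(154.98/52.982)
    = 0.64649 × 0.46615 = 0.3014 m

S_c ≈ 0.301 m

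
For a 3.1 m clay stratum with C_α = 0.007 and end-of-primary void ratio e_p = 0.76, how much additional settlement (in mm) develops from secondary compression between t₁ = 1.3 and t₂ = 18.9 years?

S_s ≈ 14.3 mm

Secondary compression: S_s = C_α·H/(1+e_p)·log₁₀(t₂/t₁)
S_s = 0.007×3.1/(1+0.76)×log₁₀(18.9/1.3)
    = 0.01233 × 1.163 = 0.01433 m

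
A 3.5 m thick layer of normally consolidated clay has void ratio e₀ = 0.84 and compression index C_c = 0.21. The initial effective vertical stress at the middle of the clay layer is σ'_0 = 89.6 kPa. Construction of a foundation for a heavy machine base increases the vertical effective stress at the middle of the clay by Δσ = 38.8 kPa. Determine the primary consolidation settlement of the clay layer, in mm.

Final effective stress: σ'_f = σ'_0 + Δσ = 89.6 + 38.8 = 128.4 kPa.
Normally consolidated clay, so the full stress increment lies on the virgin compression line:
S_c = C_c·H/(1+e₀)·log₁₀(σ'_f/σ'_0) = 0.21×3.5/(1+0.84)×log₁₀(128.4/89.6)
    = 0.39946 × 0.15626 = 0.06242 m

S_c ≈ 62.4 mm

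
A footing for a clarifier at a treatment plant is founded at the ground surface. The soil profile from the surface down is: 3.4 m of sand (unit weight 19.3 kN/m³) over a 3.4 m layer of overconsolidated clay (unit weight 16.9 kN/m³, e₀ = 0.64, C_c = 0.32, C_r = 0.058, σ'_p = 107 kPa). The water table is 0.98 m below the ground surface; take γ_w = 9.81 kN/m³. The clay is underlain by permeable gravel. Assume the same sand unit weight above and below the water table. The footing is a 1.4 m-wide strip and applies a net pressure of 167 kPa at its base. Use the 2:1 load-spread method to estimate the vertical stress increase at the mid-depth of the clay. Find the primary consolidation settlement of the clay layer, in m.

S_c ≈ 0.0267 m

Mid-depth of clay below the ground surface: z = 3.4 + 3.4/2 = 5.1 m.
Total vertical stress at mid-clay: σ_v = 19.3×3.4 + 16.9×1.7 = 94.35 kPa.
Pore pressure: u = 9.81×(5.1 − 0.98) = 40.417 kPa.
Initial effective stress: σ'_0 = σ_v − u = 94.35 − 40.417 = 53.933 kPa.
Stress increase at mid-clay by the 2:1 spreading method:
Δσ = qB/(B+z) = 167×1.4/(1.4+5.1) = 35.969 kPa
Final effective stress: σ'_f = 53.933 + 35.969 = 89.902 kPa.
σ'_f = 89.902 ≤ σ'_p = 107 kPa, so the clay remains overconsolidated and only the recompression index applies:
S_c = C_r·H/(1+e₀)·log₁₀(σ'_f/σ'_0) = 0.058×3.4/1.64×log₁₀(89.902/53.933)
    = 0.12025 × 0.22191 = 0.02668 m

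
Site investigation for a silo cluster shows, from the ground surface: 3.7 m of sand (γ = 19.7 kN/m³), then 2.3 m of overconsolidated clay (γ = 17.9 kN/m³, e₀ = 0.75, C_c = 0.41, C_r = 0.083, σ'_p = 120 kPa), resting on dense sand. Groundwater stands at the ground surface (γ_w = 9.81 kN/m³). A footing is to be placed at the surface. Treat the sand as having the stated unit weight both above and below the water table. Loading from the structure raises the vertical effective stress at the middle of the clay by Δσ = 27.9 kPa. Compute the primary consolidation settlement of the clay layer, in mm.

Mid-depth of clay below the ground surface: z = 3.7 + 2.3/2 = 4.85 m.
Total vertical stress at mid-clay: σ_v = 19.7×3.7 + 17.9×1.15 = 93.475 kPa.
Pore pressure: u = 9.81×(4.85 − 0) = 47.578 kPa.
Initial effective stress: σ'_0 = σ_v − u = 93.475 − 47.578 = 45.897 kPa.
Final effective stress: σ'_f = 45.897 + 27.9 = 73.797 kPa.
σ'_f = 73.797 ≤ σ'_p = 120 kPa, so the clay remains overconsolidated and only the recompression index applies:
S_c = C_r·H/(1+e₀)·log₁₀(σ'_f/σ'_0) = 0.083×2.3/1.75×log₁₀(73.797/45.897)
    = 0.10909 × 0.20625 = 0.0225 m

S_c ≈ 22.5 mm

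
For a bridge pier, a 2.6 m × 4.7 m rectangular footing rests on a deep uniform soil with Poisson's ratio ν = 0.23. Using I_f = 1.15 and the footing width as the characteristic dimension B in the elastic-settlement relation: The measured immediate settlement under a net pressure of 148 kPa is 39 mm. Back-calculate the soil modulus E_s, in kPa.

S_e = q·B·(1−ν²)/E_s · I_f  ⇒  E_s = q·B·(1−ν²)·I_f / S_e.
E_s = 148 × 2.6 × 0.9471 × 1.15 / 0.039 = 10750 kPa

E_s ≈ 10700 kPa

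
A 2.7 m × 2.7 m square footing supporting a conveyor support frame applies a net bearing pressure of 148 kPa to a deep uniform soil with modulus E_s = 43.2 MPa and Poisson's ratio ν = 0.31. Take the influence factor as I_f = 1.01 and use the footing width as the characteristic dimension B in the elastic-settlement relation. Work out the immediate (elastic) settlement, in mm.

S_e ≈ 8.44 mm

Immediate (elastic) settlement: S_e = q·B·(1−ν²)/E_s · I_f.
E_s = 43.2 MPa = 43200 kPa.
S_e = 148 × 2.7 × (1 − 0.31²) / 43200 × 1.01
    = 148 × 2.7 × 0.9039 / 43200 × 1.01
    = 0.008445 m = 8.445 mm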